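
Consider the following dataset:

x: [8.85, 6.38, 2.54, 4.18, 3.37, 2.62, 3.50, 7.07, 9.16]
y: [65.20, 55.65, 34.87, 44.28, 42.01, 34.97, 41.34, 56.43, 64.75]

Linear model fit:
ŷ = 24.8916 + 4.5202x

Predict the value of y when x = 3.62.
ŷ = 41.2547

To predict y for x = 3.62, substitute into the regression equation:

ŷ = 24.8916 + 4.5202 × 3.62
ŷ = 24.8916 + 16.3631
ŷ = 41.2547

This is the fitted mean response at that x — an individual observation would come with a wider prediction interval.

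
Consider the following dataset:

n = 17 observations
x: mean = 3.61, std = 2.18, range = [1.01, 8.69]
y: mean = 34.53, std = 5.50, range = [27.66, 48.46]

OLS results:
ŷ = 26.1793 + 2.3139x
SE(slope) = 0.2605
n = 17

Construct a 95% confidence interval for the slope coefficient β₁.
The 95% CI for β₁ is (1.7587, 2.8691)

Confidence interval for the slope:

The 95% CI for β₁ is: β̂₁ ± t*(α/2, n-2) × SE(β̂₁)

Step 1: Find critical t-value
- Confidence level = 0.95
- Degrees of freedom = n - 2 = 17 - 2 = 15
- t*(α/2, 15) = 2.1314

Step 2: Calculate margin of error
Margin = 2.1314 × 0.2605 = 0.5552

Step 3: Construct interval
CI = 2.3139 ± 0.5552
CI = (1.7587, 2.8691)

Interpretation: We are 95% confident that the true slope β₁ lies between 1.7587 and 2.8691.
The interval does not include 0, suggesting a significant linear relationship.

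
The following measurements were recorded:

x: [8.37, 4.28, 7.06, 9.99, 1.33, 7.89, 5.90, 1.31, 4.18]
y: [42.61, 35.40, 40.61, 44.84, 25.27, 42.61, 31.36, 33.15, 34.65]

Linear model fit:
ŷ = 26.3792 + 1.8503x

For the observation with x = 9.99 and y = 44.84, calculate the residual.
Residual = -0.0237

The residual is the difference between the actual value and the predicted value:

Residual = y - ŷ

Step 1: Calculate predicted value
ŷ = 26.3792 + 1.8503 × 9.99
ŷ = 44.8637

Step 2: Calculate residual
Residual = 44.84 - 44.8637
Residual = -0.0237

Interpretation: the model overestimates the actual value by 0.0237 at this point (negative residual → observation lies below the fitted line).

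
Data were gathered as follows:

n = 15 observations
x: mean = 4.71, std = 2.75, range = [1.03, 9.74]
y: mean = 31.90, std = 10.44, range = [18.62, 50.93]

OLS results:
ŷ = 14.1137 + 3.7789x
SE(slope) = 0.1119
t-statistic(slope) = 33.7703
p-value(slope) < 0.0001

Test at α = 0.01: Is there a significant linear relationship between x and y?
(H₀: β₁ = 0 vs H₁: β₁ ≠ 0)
p-value < 0.0001 < α = 0.01, so we reject H₀. The relationship is significant.

Hypothesis test for the slope coefficient:

H₀: β₁ = 0 (no linear relationship)
H₁: β₁ ≠ 0 (linear relationship exists)

Test statistic: t = β̂₁ / SE(β̂₁) = 3.7789 / 0.1119 = 33.7703

p < 0.0001: how often a slope estimate this far from 0 (in SE units) would arise by chance if β₁ were truly 0.

Decision rule: reject H₀ if p-value < α.
p-value < 0.0001 < α = 0.01 → reject H₀.

Conclusion: the linear association between x and y is significant at the 1% level.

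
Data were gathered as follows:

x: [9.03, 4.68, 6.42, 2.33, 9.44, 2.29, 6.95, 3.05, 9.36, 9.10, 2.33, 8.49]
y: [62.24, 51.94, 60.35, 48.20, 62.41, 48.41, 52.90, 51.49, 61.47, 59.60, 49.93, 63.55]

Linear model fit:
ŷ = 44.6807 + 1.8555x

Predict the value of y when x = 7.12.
ŷ = 57.8919

x = 7.12 lies inside the observed range [2.29, 9.44], so the fitted equation applies directly:

ŷ = 44.6807 + 1.8555 × 7.12
ŷ = 44.6807 + 13.2112
ŷ = 57.8919

This is the fitted mean response at that x — an individual observation would come with a wider prediction interval.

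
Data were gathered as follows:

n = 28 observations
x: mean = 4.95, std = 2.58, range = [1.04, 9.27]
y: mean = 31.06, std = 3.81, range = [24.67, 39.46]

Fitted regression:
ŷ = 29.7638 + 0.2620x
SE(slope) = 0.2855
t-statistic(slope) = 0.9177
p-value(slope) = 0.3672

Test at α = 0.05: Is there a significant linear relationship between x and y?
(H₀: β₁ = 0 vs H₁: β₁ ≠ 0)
Since p-value = 0.3672 ≥ α = 0.05, fail to reject H₀ — the slope is not significantly different from 0.

Hypothesis test for the slope coefficient:

H₀: β₁ = 0 (no linear relationship)
H₁: β₁ ≠ 0 (linear relationship exists)

Test statistic: t = β̂₁ / SE(β̂₁) = 0.2620 / 0.2855 = 0.9177

p = 0.3672: how often a slope estimate this far from 0 (in SE units) would arise by chance if β₁ were truly 0.

Decision rule: reject H₀ if p-value < α.
p-value = 0.3672 ≥ α = 0.05 → fail to reject H₀.

There is not sufficient evidence at the 5% significance level to conclude that a linear relationship exists between x and y.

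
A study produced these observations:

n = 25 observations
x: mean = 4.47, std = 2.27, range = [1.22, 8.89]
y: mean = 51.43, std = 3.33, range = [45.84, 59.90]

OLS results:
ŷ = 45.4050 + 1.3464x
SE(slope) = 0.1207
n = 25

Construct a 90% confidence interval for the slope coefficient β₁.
The 90% CI for β₁ is (1.1395, 1.5533)

Confidence interval for the slope:

The 90% CI for β₁ is: β̂₁ ± t*(α/2, n-2) × SE(β̂₁)

Step 1: Find critical t-value
- Confidence level = 0.9
- Degrees of freedom = n - 2 = 25 - 2 = 23
- t*(α/2, 23) = 1.7139

Step 2: Calculate margin of error
Margin = 1.7139 × 0.1207 = 0.2069

Step 3: Construct interval
CI = 1.3464 ± 0.2069
CI = (1.1395, 1.5533)

Interpretation: each one-unit increase in x is associated with a change in mean y of between 1.1395 and 1.5533, with 90% confidence.
The interval does not include 0, suggesting a significant linear relationship.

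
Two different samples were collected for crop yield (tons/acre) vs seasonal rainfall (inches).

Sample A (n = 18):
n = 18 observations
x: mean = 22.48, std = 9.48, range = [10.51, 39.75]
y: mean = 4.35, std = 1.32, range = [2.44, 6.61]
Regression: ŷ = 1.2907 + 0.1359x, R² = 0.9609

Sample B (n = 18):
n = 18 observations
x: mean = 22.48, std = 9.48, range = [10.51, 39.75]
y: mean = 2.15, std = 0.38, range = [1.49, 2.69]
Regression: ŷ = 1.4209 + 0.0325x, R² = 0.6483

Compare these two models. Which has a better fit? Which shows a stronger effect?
Model A has the better fit (R² = 0.9609 vs 0.6483). Model A shows the stronger effect (|β₁| = 0.1359 vs 0.0325).

Model Comparison:

Goodness of fit (R²):
- Model A: R² = 0.9609 → 96.09% of variance in crop yield explained
- Model B: R² = 0.6483 → 64.83% of variance in crop yield explained
- 0.9609 > 0.6483 → Model A has the better fit

Effect size (slope magnitude):
- Model A: β₁ = 0.1359 → predicted crop yield rises 0.1359 tons/acre per additional inch of rainfall
- Model B: β₁ = 0.0325 → predicted crop yield rises 0.0325 tons/acre per additional inch of rainfall
- |0.1359| > |0.0325| → Model A shows the stronger marginal effect

Notes:
- The two samples could reflect different populations, time periods, or measurement quality.
- A better fit (higher R²) doesn't necessarily mean a more important relationship.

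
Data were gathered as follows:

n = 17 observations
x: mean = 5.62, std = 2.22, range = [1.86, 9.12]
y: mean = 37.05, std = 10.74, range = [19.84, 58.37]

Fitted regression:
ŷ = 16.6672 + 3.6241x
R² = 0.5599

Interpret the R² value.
About 55.99% of the variability in y is accounted for by the regression on x (R² = 0.5599) — a moderate linear fit.

R² (coefficient of determination) measures the proportion of variance in y explained by the regression model.

Here R² = 0.5599:
- Explained: 55.99% of the variation in y
- Unexplained (residual): 100% − 55.99% = 44.01%
- Rule of thumb (below 0.3 weak; 0.3 to below 0.7 moderate; 0.7 and above strong) → moderate

Calculation: R² = 1 − (SS_res / SS_tot), where SS_res is the sum of squared residuals and SS_tot the total sum of squares.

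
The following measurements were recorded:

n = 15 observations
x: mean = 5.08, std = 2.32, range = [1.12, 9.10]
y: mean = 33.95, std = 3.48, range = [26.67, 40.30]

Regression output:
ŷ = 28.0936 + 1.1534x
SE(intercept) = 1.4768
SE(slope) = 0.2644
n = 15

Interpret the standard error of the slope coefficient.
The slope 1.1534 is pinned down to within about ±0.2644 (one SE) by these data — relative uncertainty 22.9%, i.e. moderately precise.

SE(β̂₁) = 0.2644 says: if we drew many samples of n = 15 from the same population and refit each time, the fitted slopes would scatter with a standard deviation of roughly 0.2644 around the true β₁.

Relative precision:
- SE / |β̂₁| = 0.2644 / 1.1534 = 22.9%
- Rule of thumb (under 20%: precise; 20% to under 50%: moderately precise; 50% or more: imprecise) → moderately precise

Link to the t-test: t = β̂₁ / SE(β̂₁) = 1.1534 / 0.2644 = 4.3623, the statistic for H₀: β₁ = 0.

What drives SE(β̂₁): wider spread of x values → smaller SE; larger n (here n = 15) → smaller SE.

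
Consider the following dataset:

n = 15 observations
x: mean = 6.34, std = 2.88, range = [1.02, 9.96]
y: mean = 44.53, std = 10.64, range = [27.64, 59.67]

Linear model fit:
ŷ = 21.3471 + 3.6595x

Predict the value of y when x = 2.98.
ŷ = 32.2524

To predict y for x = 2.98, substitute into the regression equation:

ŷ = 21.3471 + 3.6595 × 2.98
ŷ = 21.3471 + 10.9053
ŷ = 32.2524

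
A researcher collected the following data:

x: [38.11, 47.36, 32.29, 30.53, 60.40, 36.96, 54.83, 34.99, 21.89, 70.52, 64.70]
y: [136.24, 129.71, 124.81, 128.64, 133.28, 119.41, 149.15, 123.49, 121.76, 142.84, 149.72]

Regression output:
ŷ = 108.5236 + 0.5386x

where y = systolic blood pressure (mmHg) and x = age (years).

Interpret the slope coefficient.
For each additional year of age, predicted blood pressure increases by approximately 0.5386 mmHg.

The slope β₁ = 0.5386 gives the rate at which the fitted blood pressure changes with age.

Interpretation:
- Age up by 1 year → predicted blood pressure increases by 0.5386 mmHg
- This is a linear approximation: the same per-unit change is assumed across the whole observed x range
- The sign (+) gives the direction; the magnitude 0.5386 gives the size of the effect per year

The intercept β₀ = 108.5236 is the predicted blood pressure when age = 0; since the smallest observed x is 21.89, this is an extrapolation and mainly anchors the line.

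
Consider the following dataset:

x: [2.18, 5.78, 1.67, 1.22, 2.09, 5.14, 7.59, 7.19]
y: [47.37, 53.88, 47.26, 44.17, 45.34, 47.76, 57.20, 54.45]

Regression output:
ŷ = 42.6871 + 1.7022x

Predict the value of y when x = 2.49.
ŷ = 46.9256

Plug x = 2.49 into the fitted line:

ŷ = 42.6871 + 1.7022 × 2.49
ŷ = 42.6871 + 4.2385
ŷ = 46.9256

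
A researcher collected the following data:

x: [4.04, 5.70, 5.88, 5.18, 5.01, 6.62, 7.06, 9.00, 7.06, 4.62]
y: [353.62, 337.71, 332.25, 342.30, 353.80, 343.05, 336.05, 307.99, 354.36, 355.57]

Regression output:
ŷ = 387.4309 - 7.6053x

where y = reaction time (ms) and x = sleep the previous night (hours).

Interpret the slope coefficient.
On average, reaction time is about 7.6053 ms lower for every extra hour of sleep.

The slope β₁ = -7.6053 gives the rate at which the fitted reaction time changes with sleep.

Interpretation:
- Sleep up by 1 hour → predicted reaction time decreases by 7.6053 ms
- This is a linear approximation: the same per-unit change is assumed across the whole observed x range

The intercept β₀ = 387.4309 is the predicted reaction time when sleep = 0; since the smallest observed x is 4.04, this is an extrapolation and mainly anchors the line.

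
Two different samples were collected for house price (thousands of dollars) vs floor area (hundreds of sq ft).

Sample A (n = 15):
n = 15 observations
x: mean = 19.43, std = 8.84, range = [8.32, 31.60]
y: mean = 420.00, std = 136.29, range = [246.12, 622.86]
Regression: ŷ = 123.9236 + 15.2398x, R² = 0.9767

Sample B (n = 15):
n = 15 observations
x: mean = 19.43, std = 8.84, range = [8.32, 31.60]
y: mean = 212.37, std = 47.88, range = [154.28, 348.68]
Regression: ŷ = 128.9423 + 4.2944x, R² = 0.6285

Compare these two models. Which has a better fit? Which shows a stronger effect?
Model A has the better fit (R² = 0.9767 vs 0.6285). Model A shows the stronger effect (|β₁| = 15.2398 vs 4.2944).

Model Comparison:

Which explains more variance? (R²)
- Model A: R² = 0.9767 → 97.67% of variance in house price explained
- Model B: R² = 0.6285 → 62.85% of variance in house price explained
- 0.9767 > 0.6285 → Model A has the better fit

Strength of effect — compare |β₁|:
- Model A: β₁ = 15.2398 → predicted house price rises 15.2398 thousand dollars per additional hundred sq ft of floor area
- Model B: β₁ = 4.2944 → predicted house price rises 4.2944 thousand dollars per additional hundred sq ft of floor area
- |15.2398| > |4.2944| → Model A shows the stronger marginal effect

Note: A better fit (higher R²) doesn't necessarily mean a more important relationship.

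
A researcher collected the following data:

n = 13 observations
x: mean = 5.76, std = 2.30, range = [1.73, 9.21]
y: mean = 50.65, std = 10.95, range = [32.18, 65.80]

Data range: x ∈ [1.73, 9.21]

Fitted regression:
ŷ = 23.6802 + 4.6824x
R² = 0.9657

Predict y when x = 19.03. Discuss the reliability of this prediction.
ŷ = 112.7863, but this is extrapolation (above the data range [1.73, 9.21]) and may be unreliable.

Prediction calculation:
ŷ = 23.6802 + 4.6824 × 19.03
ŷ = 112.7863

Reliability:
- Data range: x ∈ [1.73, 9.21]
- Prediction point: x = 19.03 is 9.82 units above the observed range → this is EXTRAPOLATION, not interpolation

Why that matters here:
- There are no observations near this x to validate the fitted line there
- The standard error of prediction grows with (x − x̄)², and x = 19.03 is far from x̄ = 5.76

Report the number if required, but flag clearly that it is an extrapolation.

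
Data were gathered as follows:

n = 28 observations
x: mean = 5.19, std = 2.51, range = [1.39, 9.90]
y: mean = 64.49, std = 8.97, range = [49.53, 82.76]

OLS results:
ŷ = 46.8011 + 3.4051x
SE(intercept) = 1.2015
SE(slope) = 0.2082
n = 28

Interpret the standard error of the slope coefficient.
SE(slope) = 0.2082 measures the uncertainty in the estimated slope. The coefficient is estimated precisely (SE/|β̂₁| = 6.1%).

SE(β̂₁) = s / √Sxx, where s is the residual standard deviation and Sxx = Σ(x − x̄)². It is the yardstick for how far β̂₁ = 3.4051 could plausibly be from the true slope.

Relative precision:
- SE / |β̂₁| = 0.2082 / 3.4051 = 6.1%
- Rule of thumb (under 20%: precise; 20% to under 50%: moderately precise; 50% or more: imprecise) → precise

Link to interval estimation: a confidence interval for β₁ is β̂₁ ± t* × 0.2082, so SE sets the half-width per unit of t*.

What drives SE(β̂₁): larger n (here n = 28) → smaller SE; wider spread of x values → smaller SE; more residual scatter → larger SE.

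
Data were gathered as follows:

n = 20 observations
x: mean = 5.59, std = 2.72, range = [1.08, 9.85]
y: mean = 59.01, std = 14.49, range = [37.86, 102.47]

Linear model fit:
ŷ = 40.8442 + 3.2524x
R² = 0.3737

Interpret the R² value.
R² = 0.3737 means 37.37% of the variation in y is explained by the linear relationship with x. This indicates a moderate fit.

R² = 1 − SS_res/SS_tot compares the residual scatter to the total scatter of y about its mean.

Here R² = 0.3737:
- Explained: 37.37% of the variation in y
- Unexplained (residual): 100% − 37.37% = 62.63%
- Rule of thumb (below 0.3 weak; 0.3 to below 0.7 moderate; 0.7 and above strong) → moderate

Note: R² never decreases when predictors are added, so it should not be used alone to compare models of different size.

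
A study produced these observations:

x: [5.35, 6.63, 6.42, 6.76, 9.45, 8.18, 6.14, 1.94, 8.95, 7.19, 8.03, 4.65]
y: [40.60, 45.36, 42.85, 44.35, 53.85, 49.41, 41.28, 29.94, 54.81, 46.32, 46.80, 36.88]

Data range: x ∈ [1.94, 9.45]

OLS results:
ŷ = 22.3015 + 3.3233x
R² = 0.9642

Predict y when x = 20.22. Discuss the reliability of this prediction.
ŷ = 89.4986 (extrapolation — x = 20.22 lies outside [1.94, 9.45], so reliability is low).

Prediction calculation:
ŷ = 22.3015 + 3.3233 × 20.22
ŷ = 89.4986

Reliability:
- Data range: x ∈ [1.94, 9.45]
- Prediction point: x = 20.22 is 10.77 units above the observed range → this is EXTRAPOLATION, not interpolation

Why that matters here:
- R² describes fit only over the sampled x values; it says nothing about behaviour beyond them
- The standard error of prediction grows with (x − x̄)², and x = 20.22 is far from x̄ = 6.64
- Real relationships often flatten, saturate, or turn nonlinear at extremes

Report the number if required, but flag clearly that it is an extrapolation.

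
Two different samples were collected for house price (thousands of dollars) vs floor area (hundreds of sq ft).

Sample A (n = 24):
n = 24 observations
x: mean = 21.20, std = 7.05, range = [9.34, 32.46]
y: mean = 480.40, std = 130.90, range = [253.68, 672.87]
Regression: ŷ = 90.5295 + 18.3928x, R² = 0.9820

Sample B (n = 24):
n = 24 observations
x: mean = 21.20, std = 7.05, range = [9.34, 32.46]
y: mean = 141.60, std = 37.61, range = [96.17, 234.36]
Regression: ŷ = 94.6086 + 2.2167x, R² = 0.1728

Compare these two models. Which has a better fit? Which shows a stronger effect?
Model A has the better fit (R² = 0.9820 vs 0.1728). Model A shows the stronger effect (|β₁| = 18.3928 vs 2.2167).

Model Comparison:

Goodness of fit (R²):
- Model A: R² = 0.9820 → 98.20% of variance in house price explained
- Model B: R² = 0.1728 → 17.28% of variance in house price explained
- 0.9820 > 0.1728 → Model A has the better fit

Which has the larger per-hundred sq ft effect? (|β₁|)
- Model A: β₁ = 18.3928 → predicted house price rises 18.3928 thousand dollars per additional hundred sq ft of floor area
- Model B: β₁ = 2.2167 → predicted house price rises 2.2167 thousand dollars per additional hundred sq ft of floor area
- |18.3928| > |2.2167| → Model A shows the stronger marginal effect

Note: A better fit (higher R²) doesn't necessarily mean a more important relationship.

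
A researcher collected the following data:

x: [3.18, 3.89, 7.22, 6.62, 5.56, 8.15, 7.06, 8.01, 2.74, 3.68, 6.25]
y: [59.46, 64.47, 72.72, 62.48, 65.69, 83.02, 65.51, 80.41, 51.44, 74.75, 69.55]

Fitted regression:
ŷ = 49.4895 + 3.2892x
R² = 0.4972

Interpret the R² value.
R² = 0.4972 means 49.72% of the variation in y is explained by the linear relationship with x. This indicates a moderate fit.

R² (coefficient of determination) measures the proportion of variance in y explained by the regression model.

Here R² = 0.4972:
- Explained: 49.72% of the variation in y
- Unexplained (residual): 100% − 49.72% = 50.28%
- Rule of thumb (below 0.3 weak; 0.3 to below 0.7 moderate; 0.7 and above strong) → moderate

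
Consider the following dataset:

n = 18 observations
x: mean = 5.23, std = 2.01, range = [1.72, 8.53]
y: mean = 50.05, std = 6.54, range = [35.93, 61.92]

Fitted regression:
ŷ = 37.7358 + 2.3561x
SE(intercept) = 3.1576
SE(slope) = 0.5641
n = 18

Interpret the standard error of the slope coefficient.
SE(β̂₁) = 0.5641 is the estimated standard deviation of the slope estimate across repeated samples; relative to β̂₁ = 2.3561 that is 23.9%, a moderately precise estimate.

SE(β̂₁) = 0.5641 says: if we drew many samples of n = 18 from the same population and refit each time, the fitted slopes would scatter with a standard deviation of roughly 0.5641 around the true β₁.

Relative precision:
- SE / |β̂₁| = 0.5641 / 2.3561 = 23.9%
- Rule of thumb (under 20%: precise; 20% to under 50%: moderately precise; 50% or more: imprecise) → moderately precise

Link to the t-test: t = β̂₁ / SE(β̂₁) = 2.3561 / 0.5641 = 4.1767, the statistic for H₀: β₁ = 0.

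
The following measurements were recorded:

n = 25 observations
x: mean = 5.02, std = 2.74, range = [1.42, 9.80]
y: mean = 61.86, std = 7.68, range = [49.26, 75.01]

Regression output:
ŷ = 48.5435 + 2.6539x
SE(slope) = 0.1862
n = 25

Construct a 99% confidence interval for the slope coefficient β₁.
The 99% CI for β₁ is (2.1312, 3.1766)

Confidence interval for the slope:

The 99% CI for β₁ is: β̂₁ ± t*(α/2, n-2) × SE(β̂₁)

Step 1: Find critical t-value
- Confidence level = 0.99
- Degrees of freedom = n - 2 = 25 - 2 = 23
- t*(α/2, 23) = 2.8073

Step 2: Calculate margin of error
Margin = 2.8073 × 0.1862 = 0.5227

Step 3: Construct interval
CI = 2.6539 ± 0.5227
CI = (2.1312, 3.1766)

Interpretation: each one-unit increase in x is associated with a change in mean y of between 2.1312 and 3.1766, with 99% confidence.
Since 0 is outside the interval, a two-sided test at α = 0.01 would reject H₀: β₁ = 0.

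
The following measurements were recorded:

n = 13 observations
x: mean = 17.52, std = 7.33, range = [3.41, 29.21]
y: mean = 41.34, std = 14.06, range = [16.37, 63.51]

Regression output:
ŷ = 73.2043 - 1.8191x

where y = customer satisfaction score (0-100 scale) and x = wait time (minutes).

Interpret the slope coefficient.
On average, satisfaction score is about 1.8191 points lower for every extra minute of wait time.

β₁ = -1.8191 is the change in predicted satisfaction score (points) per additional minute of wait time.

Interpretation:
- Wait time up by 1 minute → predicted satisfaction score decreases by 1.8191 points
- This is a linear approximation: the same per-unit change is assumed across the whole observed x range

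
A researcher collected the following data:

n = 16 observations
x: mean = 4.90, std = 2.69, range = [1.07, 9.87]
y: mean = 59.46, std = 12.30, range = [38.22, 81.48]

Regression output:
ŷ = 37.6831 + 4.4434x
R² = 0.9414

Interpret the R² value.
The model explains 94.14% of the variance in y (R² = 0.9414), leaving 5.86% unexplained; the fit is strong.

R² (coefficient of determination) measures the proportion of variance in y explained by the regression model.

Here R² = 0.9414:
- Explained: 94.14% of the variation in y
- Unexplained (residual): 100% − 94.14% = 5.86%
- Rule of thumb (below 0.3 weak; 0.3 to below 0.7 moderate; 0.7 and above strong) → strong

Calculation: R² = 1 − (SS_res / SS_tot), where SS_res is the sum of squared residuals and SS_tot the total sum of squares.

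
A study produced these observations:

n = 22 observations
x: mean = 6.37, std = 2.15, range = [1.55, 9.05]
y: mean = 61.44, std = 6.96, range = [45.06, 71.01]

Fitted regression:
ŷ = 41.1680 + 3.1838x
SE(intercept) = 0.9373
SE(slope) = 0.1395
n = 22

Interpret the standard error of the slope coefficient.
SE(slope) = 0.1395 measures the uncertainty in the estimated slope. The coefficient is estimated precisely (SE/|β̂₁| = 4.4%).

SE(β̂₁) = s / √Sxx, where s is the residual standard deviation and Sxx = Σ(x − x̄)². It is the yardstick for how far β̂₁ = 3.1838 could plausibly be from the true slope.

Relative precision:
- SE / |β̂₁| = 0.1395 / 3.1838 = 4.4%
- Rule of thumb (under 20%: precise; 20% to under 50%: moderately precise; 50% or more: imprecise) → precise

Rough 95% range (±2 SE): 3.1838 ± 0.2790 → (2.9048, 3.4628).

What drives SE(β̂₁): more residual scatter → larger SE; wider spread of x values → smaller SE; larger n (here n = 22) → smaller SE.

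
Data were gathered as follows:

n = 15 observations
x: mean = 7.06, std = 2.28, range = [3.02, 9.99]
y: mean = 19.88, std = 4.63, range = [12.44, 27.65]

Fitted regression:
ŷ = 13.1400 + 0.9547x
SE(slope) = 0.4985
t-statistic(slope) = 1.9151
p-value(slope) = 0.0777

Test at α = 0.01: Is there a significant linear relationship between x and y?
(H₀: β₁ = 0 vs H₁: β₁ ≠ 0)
Since p-value = 0.0777 ≥ α = 0.01, fail to reject H₀ — the slope is not significantly different from 0.

Hypothesis test for the slope coefficient:

H₀: β₁ = 0 (no linear relationship)
H₁: β₁ ≠ 0 (linear relationship exists)

Test statistic: t = β̂₁ / SE(β̂₁) = 0.9547 / 0.4985 = 1.9151

The p-value (0.0777) is the probability, under H₀, of a t-statistic at least as extreme as |t| = 1.9151 (two-sided, df = n − 2 = 13).

Decision rule: reject H₀ if p-value < α.
p-value = 0.0777 ≥ α = 0.01 → fail to reject H₀.

Conclusion: the linear association between x and y is not significant at the 1% level.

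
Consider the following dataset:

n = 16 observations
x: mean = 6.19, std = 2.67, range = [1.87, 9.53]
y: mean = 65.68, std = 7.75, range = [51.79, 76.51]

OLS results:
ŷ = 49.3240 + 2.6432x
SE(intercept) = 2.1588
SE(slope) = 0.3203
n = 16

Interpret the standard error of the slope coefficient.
SE(slope) = 0.3203 measures the uncertainty in the estimated slope. The coefficient is estimated precisely (SE/|β̂₁| = 12.1%).

SE(β̂₁) = 0.3203 says: if we drew many samples of n = 16 from the same population and refit each time, the fitted slopes would scatter with a standard deviation of roughly 0.3203 around the true β₁.

Relative precision:
- SE / |β̂₁| = 0.3203 / 2.6432 = 12.1%
- Rule of thumb (under 20%: precise; 20% to under 50%: moderately precise; 50% or more: imprecise) → precise

Link to the t-test: t = β̂₁ / SE(β̂₁) = 2.6432 / 0.3203 = 8.2523, the statistic for H₀: β₁ = 0.

What drives SE(β̂₁): more residual scatter → larger SE; larger n (here n = 16) → smaller SE; wider spread of x values → smaller SE.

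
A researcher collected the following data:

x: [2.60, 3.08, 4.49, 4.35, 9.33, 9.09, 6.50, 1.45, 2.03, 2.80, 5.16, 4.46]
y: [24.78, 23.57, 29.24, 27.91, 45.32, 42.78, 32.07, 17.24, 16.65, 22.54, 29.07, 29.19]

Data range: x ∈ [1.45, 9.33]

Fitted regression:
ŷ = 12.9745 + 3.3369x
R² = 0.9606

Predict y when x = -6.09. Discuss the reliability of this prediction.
The equation gives ŷ = -7.3472; however x = -6.09 is 7.54 units below the observed range, so this extrapolated value should not be trusted.

Prediction calculation:
ŷ = 12.9745 + 3.3369 × (-6.09)
ŷ = -7.3472

Reliability:
- Data range: x ∈ [1.45, 9.33]
- Prediction point: x = -6.09 is 7.54 units below the observed range → this is EXTRAPOLATION, not interpolation

Why that matters here:
- There are no observations near this x to validate the fitted line there
- The linear relationship may not hold outside the observed range
- R² describes fit only over the sampled x values; it says nothing about behaviour beyond them

Report the number if required, but flag clearly that it is an extrapolation.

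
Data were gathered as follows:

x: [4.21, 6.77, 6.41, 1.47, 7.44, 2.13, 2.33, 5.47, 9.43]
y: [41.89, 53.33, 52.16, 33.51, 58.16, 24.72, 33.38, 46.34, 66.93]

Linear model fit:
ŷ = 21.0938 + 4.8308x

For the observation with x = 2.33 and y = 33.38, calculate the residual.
Residual = 1.0304

The residual is the difference between the actual value and the predicted value:

Residual = y - ŷ

Step 1: Calculate predicted value
ŷ = 21.0938 + 4.8308 × 2.33
ŷ = 32.3496

Step 2: Calculate residual
Residual = 33.38 - 32.3496
Residual = 1.0304

The residual is positive, so the observed y = 33.38 sits above the regression line (the line underestimates it by 1.0304).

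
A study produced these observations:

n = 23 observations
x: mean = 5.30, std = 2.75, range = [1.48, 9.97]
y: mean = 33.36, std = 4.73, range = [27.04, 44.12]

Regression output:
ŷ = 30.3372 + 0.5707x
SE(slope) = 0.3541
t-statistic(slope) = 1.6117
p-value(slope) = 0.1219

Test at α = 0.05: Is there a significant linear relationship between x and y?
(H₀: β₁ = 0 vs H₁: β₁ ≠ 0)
Fail to reject H₀: p-value = 0.1219 ≥ α = 0.05. The linear relationship is not significant at the 5% level.

Hypothesis test for the slope coefficient:

H₀: β₁ = 0 (no linear relationship)
H₁: β₁ ≠ 0 (linear relationship exists)

Test statistic: t = β̂₁ / SE(β̂₁) = 0.5707 / 0.3541 = 1.6117

The p-value (0.1219) is the probability, under H₀, of a t-statistic at least as extreme as |t| = 1.6117 (two-sided, df = n − 2 = 21).

Decision rule: reject H₀ if p-value < α.
p-value = 0.1219 ≥ α = 0.05 → fail to reject H₀.

There is not sufficient evidence at the 5% significance level to conclude that a linear relationship exists between x and y.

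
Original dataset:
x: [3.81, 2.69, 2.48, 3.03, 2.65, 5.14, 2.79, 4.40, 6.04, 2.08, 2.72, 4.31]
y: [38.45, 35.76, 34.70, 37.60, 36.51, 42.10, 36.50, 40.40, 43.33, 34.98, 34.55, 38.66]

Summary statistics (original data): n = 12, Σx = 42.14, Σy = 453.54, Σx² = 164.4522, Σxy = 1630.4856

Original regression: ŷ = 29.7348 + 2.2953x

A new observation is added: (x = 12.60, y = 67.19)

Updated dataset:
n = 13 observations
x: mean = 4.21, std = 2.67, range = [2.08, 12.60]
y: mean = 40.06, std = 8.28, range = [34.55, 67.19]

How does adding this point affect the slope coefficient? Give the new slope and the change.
New slope β₁ = 3.0675 versus 2.2953 before: a change of +0.7722 (+33.6%).

x = 12.60 lies well outside the original x-range [2.08, 6.04] (x̄ ≈ 3.51), so this observation has high leverage and can move the slope substantially.

Step 1: Update the sums with the new point (n goes from 12 to 13)
Σx  = 42.14 + 12.60 = 54.74
Σy  = 453.54 + 67.19 = 520.73
Σx² = 164.4522 + 12.60² = 164.4522 + 158.7600 = 323.2122
Σxy = 1630.4856 + 12.60×67.19 = 1630.4856 + 846.5940 = 2477.0796

Step 2: Recompute the slope with b₁ = (nΣxy − ΣxΣy) / (nΣx² − (Σx)²)
Numerator   = 13×2477.0796 − 54.74×520.73 = 32202.0348 − 28504.7602 = 3697.2746
Denominator = 13×323.2122 − 54.74² = 4201.7586 − 2996.4676 = 1205.2910
b₁(new) = 3697.2746 / 1205.2910 = 3.0675

(Same formula on the original sums: (12×1630.4856 − 42.14×453.54) / (12×164.4522 − 42.14²) = 453.6516 / 197.6468 = 2.2953, matching the given fit.)

Step 3: Change in slope
Δβ₁ = 3.0675 − 2.2953 = +0.7722
Relative change = +0.7722 / 2.2953 × 100% = +33.6%
→ the slope increases when the point is added.

Because the point sits above the extension of the original line at a high-leverage x, it tilts the fit up.
In practice: examine leverage (hᵢ) and Cook's distance rather than deleting it automatically; refit with and without it and report both if conclusions differ.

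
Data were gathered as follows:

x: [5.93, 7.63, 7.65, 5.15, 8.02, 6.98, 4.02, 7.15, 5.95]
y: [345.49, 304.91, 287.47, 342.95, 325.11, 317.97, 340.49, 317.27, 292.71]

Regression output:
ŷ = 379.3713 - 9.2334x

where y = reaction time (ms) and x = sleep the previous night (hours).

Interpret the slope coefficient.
On average, reaction time is about 9.2334 ms lower for every extra hour of sleep.

The slope β₁ = -9.2334 gives the rate at which the fitted reaction time changes with sleep.

Interpretation:
- Sleep up by 1 hour → predicted reaction time decreases by 9.2334 ms
- The effect is assumed constant over the observed range of x (linearity)
- The sign (−) gives the direction; the magnitude 9.2334 gives the size of the effect per hour

(β₀ = 379.3713 is the fitted value at x = 0 and is not part of the slope interpretation.)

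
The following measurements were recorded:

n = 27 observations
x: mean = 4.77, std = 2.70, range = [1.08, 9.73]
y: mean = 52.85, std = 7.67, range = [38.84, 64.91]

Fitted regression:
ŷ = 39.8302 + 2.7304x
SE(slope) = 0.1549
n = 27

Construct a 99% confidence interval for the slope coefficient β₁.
The 99% CI for β₁ is (2.2986, 3.1622)

Confidence interval for the slope:

The 99% CI for β₁ is: β̂₁ ± t*(α/2, n-2) × SE(β̂₁)

Step 1: Find critical t-value
- Confidence level = 0.99
- Degrees of freedom = n - 2 = 27 - 2 = 25
- t*(α/2, 25) = 2.7874

Step 2: Calculate margin of error
Margin = 2.7874 × 0.1549 = 0.4318

Step 3: Construct interval
CI = 2.7304 ± 0.4318
CI = (2.2986, 3.1622)

Interpretation: intervals built this way capture the true β₁ in 99% of repeated samples; here the plausible range for the per-unit effect of x on y is 2.2986 to 3.1622.
The interval does not include 0, suggesting a significant linear relationship.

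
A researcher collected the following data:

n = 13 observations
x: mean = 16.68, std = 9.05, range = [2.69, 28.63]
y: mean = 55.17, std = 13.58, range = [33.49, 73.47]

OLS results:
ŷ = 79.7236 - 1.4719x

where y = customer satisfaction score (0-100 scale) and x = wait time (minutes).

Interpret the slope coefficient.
For each additional minute of wait time, predicted satisfaction score decreases by approximately 1.4719 points.

β₁ = -1.4719 is the change in predicted satisfaction score (points) per additional minute of wait time.

Interpretation:
- Wait time up by 1 minute → predicted satisfaction score decreases by 1.4719 points
- The effect is assumed constant over the observed range of x (linearity)
- The sign (−) gives the direction; the magnitude 1.4719 gives the size of the effect per minute

The intercept β₀ = 79.7236 is the predicted satisfaction score when wait time = 0; since the smallest observed x is 2.69, this is an extrapolation and mainly anchors the line.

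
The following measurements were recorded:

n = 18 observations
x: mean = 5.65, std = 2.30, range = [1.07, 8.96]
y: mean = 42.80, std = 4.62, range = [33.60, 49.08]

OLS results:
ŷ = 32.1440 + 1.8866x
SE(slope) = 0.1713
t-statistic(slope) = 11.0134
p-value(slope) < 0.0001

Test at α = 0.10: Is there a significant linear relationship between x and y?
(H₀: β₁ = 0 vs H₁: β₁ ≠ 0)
Reject H₀: p-value < 0.0001 < α = 0.10. The linear relationship is significant at the 10% level.

Hypothesis test for the slope coefficient:

H₀: β₁ = 0 (no linear relationship)
H₁: β₁ ≠ 0 (linear relationship exists)

Test statistic: t = β̂₁ / SE(β̂₁) = 1.8866 / 0.1713 = 11.0134

The p-value (<0.0001) is the probability, under H₀, of a t-statistic at least as extreme as |t| = 11.0134 (two-sided, df = n − 2 = 16).

Decision rule: reject H₀ if p-value < α.
p-value < 0.0001 < α = 0.10 → reject H₀.

At α = 0.10 the data do provide convincing evidence of a nonzero slope.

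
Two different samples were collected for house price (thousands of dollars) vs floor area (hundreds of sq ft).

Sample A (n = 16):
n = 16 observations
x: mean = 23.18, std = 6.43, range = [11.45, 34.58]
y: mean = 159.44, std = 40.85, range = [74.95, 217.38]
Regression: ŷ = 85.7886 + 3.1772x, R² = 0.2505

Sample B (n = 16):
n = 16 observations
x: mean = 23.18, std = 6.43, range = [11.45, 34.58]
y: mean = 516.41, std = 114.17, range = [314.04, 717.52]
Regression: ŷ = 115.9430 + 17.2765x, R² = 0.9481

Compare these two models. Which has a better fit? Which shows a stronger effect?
Model B has the better fit (R² = 0.9481 vs 0.2505). Model B shows the stronger effect (|β₁| = 17.2765 vs 3.1772).

Model Comparison:

Goodness of fit (R²):
- Model A: R² = 0.2505 → 25.05% of variance in house price explained
- Model B: R² = 0.9481 → 94.81% of variance in house price explained
- 0.9481 > 0.2505 → Model B has the better fit

Which has the larger per-hundred sq ft effect? (|β₁|)
- Model A: β₁ = 3.1772 → predicted house price rises 3.1772 thousand dollars per additional hundred sq ft of floor area
- Model B: β₁ = 17.2765 → predicted house price rises 17.2765 thousand dollars per additional hundred sq ft of floor area
- |3.1772| < |17.2765| → Model B shows the stronger marginal effect

Notes:
- R² measures how tightly points cluster around the line; β₁ measures how steep the line is — they answer different questions.
- The two samples could reflect different populations, time periods, or measurement quality.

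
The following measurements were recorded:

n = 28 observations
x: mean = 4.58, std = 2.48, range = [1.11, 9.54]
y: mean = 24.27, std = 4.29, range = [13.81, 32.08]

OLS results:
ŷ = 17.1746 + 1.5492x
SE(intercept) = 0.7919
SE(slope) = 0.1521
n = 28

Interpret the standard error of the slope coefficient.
SE(slope) = 0.1521 measures the uncertainty in the estimated slope. The coefficient is estimated precisely (SE/|β̂₁| = 9.8%).

SE(β̂₁) = 0.1521 says: if we drew many samples of n = 28 from the same population and refit each time, the fitted slopes would scatter with a standard deviation of roughly 0.1521 around the true β₁.

Relative precision:
- SE / |β̂₁| = 0.1521 / 1.5492 = 9.8%
- Rule of thumb (under 20%: precise; 20% to under 50%: moderately precise; 50% or more: imprecise) → precise

Rough 95% range (±2 SE): 1.5492 ± 0.3042 → (1.2450, 1.8534).

What drives SE(β̂₁): more residual scatter → larger SE; wider spread of x values → smaller SE.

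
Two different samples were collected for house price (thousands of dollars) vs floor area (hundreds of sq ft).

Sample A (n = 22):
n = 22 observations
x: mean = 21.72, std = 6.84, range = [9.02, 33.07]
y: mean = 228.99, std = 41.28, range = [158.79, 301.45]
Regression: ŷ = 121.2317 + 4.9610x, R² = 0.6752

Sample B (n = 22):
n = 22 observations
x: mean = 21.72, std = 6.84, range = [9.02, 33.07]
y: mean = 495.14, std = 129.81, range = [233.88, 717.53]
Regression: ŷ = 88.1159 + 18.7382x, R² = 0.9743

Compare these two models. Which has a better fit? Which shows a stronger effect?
Model B has the better fit (R² = 0.9743 vs 0.6752). Model B shows the stronger effect (|β₁| = 18.7382 vs 4.9610).

Model Comparison:

Fit — compare R²:
- Model A: R² = 0.6752 → 67.52% of variance in house price explained
- Model B: R² = 0.9743 → 97.43% of variance in house price explained
- 0.9743 > 0.6752 → Model B has the better fit

Strength of effect — compare |β₁|:
- Model A: β₁ = 4.9610 → predicted house price rises 4.9610 thousand dollars per additional hundred sq ft of floor area
- Model B: β₁ = 18.7382 → predicted house price rises 18.7382 thousand dollars per additional hundred sq ft of floor area
- |4.9610| < |18.7382| → Model B shows the stronger marginal effect

Note: A steeper slope doesn't make a better model if the scatter around the line is large.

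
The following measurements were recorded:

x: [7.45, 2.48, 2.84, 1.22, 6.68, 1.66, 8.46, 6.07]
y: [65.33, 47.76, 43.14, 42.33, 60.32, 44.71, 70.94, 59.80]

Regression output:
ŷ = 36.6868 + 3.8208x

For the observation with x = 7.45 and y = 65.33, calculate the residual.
Residual = 0.1782

The residual is the difference between the actual value and the predicted value:

Residual = y - ŷ

Step 1: Calculate predicted value
ŷ = 36.6868 + 3.8208 × 7.45
ŷ = 65.1518

Step 2: Calculate residual
Residual = 65.33 - 65.1518
Residual = 0.1782

Sign check: y > ŷ, so the point is above the line and the fit underestimates here.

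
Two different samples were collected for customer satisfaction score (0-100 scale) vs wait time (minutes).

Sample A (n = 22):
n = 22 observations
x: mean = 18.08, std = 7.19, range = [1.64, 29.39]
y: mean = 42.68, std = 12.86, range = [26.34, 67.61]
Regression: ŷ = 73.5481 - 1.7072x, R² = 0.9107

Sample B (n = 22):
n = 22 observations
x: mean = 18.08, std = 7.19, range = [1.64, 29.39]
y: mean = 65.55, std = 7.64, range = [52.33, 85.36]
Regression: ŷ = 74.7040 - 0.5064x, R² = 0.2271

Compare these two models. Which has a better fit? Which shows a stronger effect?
Model A has the better fit (R² = 0.9107 vs 0.2271). Model A shows the stronger effect (|β₁| = 1.7072 vs 0.5064).

Model Comparison:

Goodness of fit (R²):
- Model A: R² = 0.9107 → 91.07% of variance in satisfaction score explained
- Model B: R² = 0.2271 → 22.71% of variance in satisfaction score explained
- 0.9107 > 0.2271 → Model A has the better fit

Effect size (slope magnitude):
- Model A: β₁ = -1.7072 → predicted satisfaction score falls 1.7072 points per additional minute of wait time
- Model B: β₁ = -0.5064 → predicted satisfaction score falls 0.5064 points per additional minute of wait time
- |-1.7072| > |-0.5064| → Model A shows the stronger marginal effect

Notes:
- A better fit (higher R²) doesn't necessarily mean a more important relationship.
- A steeper slope doesn't make a better model if the scatter around the line is large.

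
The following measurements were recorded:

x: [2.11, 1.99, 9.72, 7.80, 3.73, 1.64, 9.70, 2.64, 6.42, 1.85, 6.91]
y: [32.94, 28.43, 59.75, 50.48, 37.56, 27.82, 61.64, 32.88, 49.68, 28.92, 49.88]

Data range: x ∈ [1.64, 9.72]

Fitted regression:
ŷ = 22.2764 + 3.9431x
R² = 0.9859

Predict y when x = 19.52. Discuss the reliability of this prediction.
ŷ = 99.2457, but this is extrapolation (above the data range [1.64, 9.72]) and may be unreliable.

Prediction calculation:
ŷ = 22.2764 + 3.9431 × 19.52
ŷ = 99.2457

Reliability:
- Data range: x ∈ [1.64, 9.72]
- Prediction point: x = 19.52 is 9.80 units above the observed range → this is EXTRAPOLATION, not interpolation

Why that matters here:
- The linear relationship may not hold outside the observed range
- The standard error of prediction grows with (x − x̄)², and x = 19.52 is far from x̄ = 4.96
- There are no observations near this x to validate the fitted line there

A defensible statement: 'if the linear trend continued to x = 19.52, y would be about 99.2457' — the premise is untested.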